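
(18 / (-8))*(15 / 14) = -2.41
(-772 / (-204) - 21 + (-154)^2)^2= 1460805815044 / 2601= 561632377.95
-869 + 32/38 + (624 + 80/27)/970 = -215841209/248805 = -867.51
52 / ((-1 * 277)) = -52 / 277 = -0.19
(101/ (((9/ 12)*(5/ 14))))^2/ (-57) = -31990336/ 12825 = -2494.37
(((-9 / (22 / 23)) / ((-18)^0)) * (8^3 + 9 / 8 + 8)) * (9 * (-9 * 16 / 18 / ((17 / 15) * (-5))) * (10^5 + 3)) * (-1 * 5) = 1059147273465 / 34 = 31151390396.03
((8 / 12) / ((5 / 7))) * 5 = 14 / 3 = 4.67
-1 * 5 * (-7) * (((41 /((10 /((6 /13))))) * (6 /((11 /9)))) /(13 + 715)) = 0.45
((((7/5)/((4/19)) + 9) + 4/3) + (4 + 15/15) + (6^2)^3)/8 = 2800679/480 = 5834.75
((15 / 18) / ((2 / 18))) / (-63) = -5 / 42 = -0.12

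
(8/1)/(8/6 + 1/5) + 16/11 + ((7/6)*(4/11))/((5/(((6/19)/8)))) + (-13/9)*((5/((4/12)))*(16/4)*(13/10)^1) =-1389547/13110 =-105.99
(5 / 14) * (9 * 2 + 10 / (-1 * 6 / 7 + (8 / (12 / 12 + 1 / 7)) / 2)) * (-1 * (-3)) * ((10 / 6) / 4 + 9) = 227695 / 1036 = 219.78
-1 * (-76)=76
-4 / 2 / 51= -2 / 51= -0.04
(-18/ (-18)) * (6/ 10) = 3/ 5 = 0.60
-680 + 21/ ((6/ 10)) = -645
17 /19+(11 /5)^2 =2724 /475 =5.73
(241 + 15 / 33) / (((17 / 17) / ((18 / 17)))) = 47808 / 187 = 255.66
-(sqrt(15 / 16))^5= -225 * sqrt(15) / 1024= -0.85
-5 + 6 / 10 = -22 / 5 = -4.40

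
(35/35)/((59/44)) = 44/59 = 0.75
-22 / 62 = -0.35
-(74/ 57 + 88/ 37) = -7754/ 2109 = -3.68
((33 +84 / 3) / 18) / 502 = 0.01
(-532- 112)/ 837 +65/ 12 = 15559/ 3348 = 4.65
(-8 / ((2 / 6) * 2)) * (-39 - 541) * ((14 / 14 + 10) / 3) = 25520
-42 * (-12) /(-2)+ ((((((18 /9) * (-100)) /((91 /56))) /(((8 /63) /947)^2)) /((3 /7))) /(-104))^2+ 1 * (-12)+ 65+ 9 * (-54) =43111754922559826761385 /1827904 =23585349625888354.51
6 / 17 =0.35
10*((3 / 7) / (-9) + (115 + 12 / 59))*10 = 14267800 / 1239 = 11515.58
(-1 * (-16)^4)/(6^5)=-2048/243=-8.43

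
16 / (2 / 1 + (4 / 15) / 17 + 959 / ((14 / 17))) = 8160 / 594923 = 0.01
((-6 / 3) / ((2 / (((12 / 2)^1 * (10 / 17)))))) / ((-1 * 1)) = 3.53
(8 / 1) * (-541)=-4328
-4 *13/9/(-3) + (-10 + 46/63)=-1388/189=-7.34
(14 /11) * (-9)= -126 /11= -11.45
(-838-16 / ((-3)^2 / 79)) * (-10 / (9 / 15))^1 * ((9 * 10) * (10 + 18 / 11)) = 563584000 / 33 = 17078303.03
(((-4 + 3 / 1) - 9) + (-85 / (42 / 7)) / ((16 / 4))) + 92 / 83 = -24767 / 1992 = -12.43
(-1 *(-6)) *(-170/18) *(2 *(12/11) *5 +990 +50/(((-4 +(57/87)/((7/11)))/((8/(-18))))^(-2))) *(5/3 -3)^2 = -1329295642100/4079691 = -325832.43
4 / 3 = 1.33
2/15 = 0.13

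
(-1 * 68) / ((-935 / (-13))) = -52 / 55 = -0.95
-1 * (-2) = 2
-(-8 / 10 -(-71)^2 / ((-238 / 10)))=-125549 / 595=-211.01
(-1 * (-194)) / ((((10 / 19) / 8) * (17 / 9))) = 132696 / 85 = 1561.13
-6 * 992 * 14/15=-27776/5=-5555.20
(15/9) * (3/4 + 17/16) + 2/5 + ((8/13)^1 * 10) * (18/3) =125873/3120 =40.34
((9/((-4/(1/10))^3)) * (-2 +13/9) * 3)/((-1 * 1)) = -3/12800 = -0.00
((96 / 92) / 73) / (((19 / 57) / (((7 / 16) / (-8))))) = -63 / 26864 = -0.00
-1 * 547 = -547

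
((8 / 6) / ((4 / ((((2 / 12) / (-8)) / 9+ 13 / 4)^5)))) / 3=5436111489767243 / 135413275557888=40.14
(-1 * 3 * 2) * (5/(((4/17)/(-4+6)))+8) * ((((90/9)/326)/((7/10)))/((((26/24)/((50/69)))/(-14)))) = 6060000/48737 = 124.34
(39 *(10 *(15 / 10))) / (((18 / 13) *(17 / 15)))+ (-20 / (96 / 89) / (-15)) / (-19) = 8668187 / 23256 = 372.73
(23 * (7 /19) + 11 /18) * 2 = 3107 /171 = 18.17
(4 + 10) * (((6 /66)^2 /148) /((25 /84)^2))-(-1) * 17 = 47592821 /2798125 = 17.01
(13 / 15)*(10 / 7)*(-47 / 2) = -611 / 21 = -29.10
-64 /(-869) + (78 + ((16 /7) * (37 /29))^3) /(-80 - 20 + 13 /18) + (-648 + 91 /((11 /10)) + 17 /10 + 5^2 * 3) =-63593951469855273 /129906966845810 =-489.53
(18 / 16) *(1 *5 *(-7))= -315 / 8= -39.38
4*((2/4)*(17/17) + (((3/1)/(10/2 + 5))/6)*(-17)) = -7/5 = -1.40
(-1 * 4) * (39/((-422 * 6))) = 13/211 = 0.06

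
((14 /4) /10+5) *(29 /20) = 3103 /400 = 7.76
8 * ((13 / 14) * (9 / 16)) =117 / 28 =4.18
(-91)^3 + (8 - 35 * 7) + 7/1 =-753801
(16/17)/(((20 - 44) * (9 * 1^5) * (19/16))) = -32/8721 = -0.00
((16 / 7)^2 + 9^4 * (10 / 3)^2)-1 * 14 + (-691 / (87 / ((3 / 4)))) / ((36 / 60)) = 1242771865 / 17052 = 72881.30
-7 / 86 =-0.08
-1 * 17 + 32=15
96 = 96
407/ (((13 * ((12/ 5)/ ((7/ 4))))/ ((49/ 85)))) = 139601/ 10608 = 13.16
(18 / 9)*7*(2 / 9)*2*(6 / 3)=112 / 9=12.44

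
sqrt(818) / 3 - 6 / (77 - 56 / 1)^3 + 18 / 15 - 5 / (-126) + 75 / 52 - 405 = -322909001 / 802620 + sqrt(818) / 3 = -392.79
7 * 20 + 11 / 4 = 571 / 4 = 142.75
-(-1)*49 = 49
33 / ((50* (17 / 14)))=231 / 425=0.54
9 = 9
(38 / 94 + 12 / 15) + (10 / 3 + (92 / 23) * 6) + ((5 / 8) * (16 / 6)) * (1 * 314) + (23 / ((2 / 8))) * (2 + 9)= 1563.87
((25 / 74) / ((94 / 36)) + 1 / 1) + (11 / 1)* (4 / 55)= 16776 / 8695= 1.93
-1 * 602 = -602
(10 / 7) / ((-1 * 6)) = -5 / 21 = -0.24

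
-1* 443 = -443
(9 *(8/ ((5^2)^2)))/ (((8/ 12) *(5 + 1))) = 0.03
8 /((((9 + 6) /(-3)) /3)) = -24 /5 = -4.80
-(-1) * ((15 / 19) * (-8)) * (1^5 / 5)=-24 / 19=-1.26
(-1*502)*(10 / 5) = -1004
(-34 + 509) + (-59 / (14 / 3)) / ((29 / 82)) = 89168 / 203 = 439.25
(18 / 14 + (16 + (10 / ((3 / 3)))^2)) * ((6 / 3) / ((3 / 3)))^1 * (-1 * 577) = -947434 / 7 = -135347.71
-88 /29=-3.03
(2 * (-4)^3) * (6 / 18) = -128 / 3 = -42.67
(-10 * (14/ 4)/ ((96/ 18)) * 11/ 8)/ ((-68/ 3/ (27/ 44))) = 8505/ 34816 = 0.24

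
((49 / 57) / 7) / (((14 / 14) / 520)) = 3640 / 57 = 63.86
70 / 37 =1.89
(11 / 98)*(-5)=-55 / 98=-0.56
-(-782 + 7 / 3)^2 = -5470921 / 9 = -607880.11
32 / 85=0.38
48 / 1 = 48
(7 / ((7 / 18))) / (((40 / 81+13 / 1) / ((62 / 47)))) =1.76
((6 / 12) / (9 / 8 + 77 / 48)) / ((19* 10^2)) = 6 / 62225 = 0.00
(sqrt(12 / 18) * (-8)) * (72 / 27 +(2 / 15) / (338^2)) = -3046508 * sqrt(6) / 428415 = -17.42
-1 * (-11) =11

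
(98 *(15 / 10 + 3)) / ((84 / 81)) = 1701 / 4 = 425.25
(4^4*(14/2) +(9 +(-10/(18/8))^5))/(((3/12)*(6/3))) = 7894498/59049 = 133.69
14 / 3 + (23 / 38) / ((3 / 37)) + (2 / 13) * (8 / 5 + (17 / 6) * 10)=124019 / 7410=16.74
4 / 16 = 1 / 4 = 0.25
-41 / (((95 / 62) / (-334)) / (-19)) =-849028 / 5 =-169805.60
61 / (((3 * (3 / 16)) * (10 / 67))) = 32696 / 45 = 726.58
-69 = -69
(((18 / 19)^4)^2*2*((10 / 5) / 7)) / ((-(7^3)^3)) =-0.00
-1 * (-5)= 5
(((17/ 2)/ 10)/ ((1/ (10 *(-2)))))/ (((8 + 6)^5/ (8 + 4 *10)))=-51/ 33614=-0.00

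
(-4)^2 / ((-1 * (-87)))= 16 / 87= 0.18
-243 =-243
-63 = -63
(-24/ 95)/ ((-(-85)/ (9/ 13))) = -216/ 104975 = -0.00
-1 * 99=-99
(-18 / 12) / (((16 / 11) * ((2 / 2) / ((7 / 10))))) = -231 / 320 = -0.72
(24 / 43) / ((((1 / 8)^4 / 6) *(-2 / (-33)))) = 9732096 / 43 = 226327.81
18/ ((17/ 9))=162/ 17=9.53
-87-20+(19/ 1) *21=292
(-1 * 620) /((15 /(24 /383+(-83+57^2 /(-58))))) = 191377694 /33321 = 5743.46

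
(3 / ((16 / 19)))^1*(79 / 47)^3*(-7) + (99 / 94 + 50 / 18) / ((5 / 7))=-8451590581 / 74752560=-113.06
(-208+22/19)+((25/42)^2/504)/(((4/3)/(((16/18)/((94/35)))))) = -70378883665/340254432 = -206.84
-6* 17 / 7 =-102 / 7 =-14.57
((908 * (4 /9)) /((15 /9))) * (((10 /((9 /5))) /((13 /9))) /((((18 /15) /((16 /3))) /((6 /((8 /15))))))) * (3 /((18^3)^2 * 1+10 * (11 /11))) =908000 /221079521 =0.00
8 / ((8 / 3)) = 3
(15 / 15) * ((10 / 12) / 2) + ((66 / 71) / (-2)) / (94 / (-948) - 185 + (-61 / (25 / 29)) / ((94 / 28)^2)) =1788782118755 / 4268198796852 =0.42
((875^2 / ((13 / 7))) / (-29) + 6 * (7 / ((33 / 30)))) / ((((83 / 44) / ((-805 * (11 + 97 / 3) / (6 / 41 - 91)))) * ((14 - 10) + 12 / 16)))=-607521.01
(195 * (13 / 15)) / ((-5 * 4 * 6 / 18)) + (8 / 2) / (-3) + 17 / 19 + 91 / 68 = -118462 / 4845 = -24.45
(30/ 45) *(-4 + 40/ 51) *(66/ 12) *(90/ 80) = -451/ 34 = -13.26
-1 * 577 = -577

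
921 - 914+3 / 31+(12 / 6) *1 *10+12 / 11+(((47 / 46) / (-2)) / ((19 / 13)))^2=29496806909 / 1041926864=28.31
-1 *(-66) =66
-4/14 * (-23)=46/7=6.57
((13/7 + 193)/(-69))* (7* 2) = -2728/69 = -39.54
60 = 60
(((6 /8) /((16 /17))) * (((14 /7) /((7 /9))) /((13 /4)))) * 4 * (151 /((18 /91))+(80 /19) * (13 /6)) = 1036473 /532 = 1948.26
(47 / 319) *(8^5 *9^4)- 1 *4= 10104568580 / 319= 31675763.57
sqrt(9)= 3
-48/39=-16/13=-1.23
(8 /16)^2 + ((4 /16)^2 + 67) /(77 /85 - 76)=-65673 /102128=-0.64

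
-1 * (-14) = 14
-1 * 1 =-1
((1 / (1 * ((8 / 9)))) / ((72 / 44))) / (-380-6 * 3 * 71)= -11 / 26528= -0.00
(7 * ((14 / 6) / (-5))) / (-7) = 7 / 15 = 0.47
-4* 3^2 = -36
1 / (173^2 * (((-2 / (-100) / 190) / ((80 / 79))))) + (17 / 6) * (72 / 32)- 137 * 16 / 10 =-20097660583 / 94575640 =-212.50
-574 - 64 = -638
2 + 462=464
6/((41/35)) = 210/41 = 5.12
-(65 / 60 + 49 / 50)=-619 / 300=-2.06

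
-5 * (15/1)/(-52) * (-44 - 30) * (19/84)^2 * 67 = -22372975/61152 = -365.86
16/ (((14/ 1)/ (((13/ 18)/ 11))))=52/ 693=0.08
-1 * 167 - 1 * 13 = -180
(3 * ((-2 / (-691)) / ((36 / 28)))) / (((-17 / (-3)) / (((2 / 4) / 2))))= 7 / 23494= 0.00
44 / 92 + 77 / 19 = 1980 / 437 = 4.53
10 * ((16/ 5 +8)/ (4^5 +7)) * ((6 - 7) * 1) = -112/ 1031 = -0.11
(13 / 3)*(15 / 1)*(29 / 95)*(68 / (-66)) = -12818 / 627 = -20.44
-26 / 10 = -13 / 5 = -2.60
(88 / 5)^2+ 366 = 16894 / 25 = 675.76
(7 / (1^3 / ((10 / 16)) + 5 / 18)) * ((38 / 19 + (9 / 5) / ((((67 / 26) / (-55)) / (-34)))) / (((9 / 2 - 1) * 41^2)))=0.83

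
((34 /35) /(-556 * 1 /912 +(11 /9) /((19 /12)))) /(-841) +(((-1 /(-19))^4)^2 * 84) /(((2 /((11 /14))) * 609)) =-0.01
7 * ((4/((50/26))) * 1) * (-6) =-2184/25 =-87.36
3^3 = 27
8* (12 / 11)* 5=480 / 11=43.64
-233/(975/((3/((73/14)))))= -0.14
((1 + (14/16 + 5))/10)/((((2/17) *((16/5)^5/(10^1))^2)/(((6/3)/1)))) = 45654296875/4398046511104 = 0.01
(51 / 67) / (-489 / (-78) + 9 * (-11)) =-1326 / 161537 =-0.01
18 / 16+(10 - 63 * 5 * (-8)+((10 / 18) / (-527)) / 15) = 288123013 / 113832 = 2531.12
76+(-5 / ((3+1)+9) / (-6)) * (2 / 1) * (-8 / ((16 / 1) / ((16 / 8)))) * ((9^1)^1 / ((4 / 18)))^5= -5811275719 / 416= -13969412.79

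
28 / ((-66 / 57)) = -266 / 11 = -24.18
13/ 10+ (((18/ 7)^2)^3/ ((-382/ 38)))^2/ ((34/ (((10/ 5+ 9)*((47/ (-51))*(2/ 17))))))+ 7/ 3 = -1888669290172080471043/ 74423695921181182590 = -25.38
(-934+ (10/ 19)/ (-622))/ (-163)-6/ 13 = 65968141/ 12521171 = 5.27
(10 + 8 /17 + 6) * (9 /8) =315 /17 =18.53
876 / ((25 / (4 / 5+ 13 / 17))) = 116508 / 2125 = 54.83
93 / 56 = 1.66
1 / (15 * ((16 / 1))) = 1 / 240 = 0.00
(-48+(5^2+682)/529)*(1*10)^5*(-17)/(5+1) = 20982250000/1587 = 13221329.55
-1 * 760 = -760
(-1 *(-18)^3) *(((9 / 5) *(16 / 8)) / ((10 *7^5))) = 52488 / 420175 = 0.12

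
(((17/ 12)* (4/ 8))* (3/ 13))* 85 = 1445/ 104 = 13.89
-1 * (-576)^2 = -331776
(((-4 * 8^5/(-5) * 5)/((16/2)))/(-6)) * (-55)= 450560/3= 150186.67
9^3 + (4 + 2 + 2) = 737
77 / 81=0.95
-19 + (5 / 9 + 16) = -22 / 9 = -2.44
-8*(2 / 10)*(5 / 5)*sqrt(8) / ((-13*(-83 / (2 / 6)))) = -16*sqrt(2) / 16185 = -0.00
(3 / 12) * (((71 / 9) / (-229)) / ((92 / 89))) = -6319 / 758448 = -0.01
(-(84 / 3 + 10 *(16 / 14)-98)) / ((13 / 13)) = 410 / 7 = 58.57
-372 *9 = -3348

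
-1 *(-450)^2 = -202500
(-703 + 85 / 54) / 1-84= -42413 / 54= -785.43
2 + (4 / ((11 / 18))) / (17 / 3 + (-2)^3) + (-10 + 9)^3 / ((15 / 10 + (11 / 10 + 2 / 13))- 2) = -1149 / 539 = -2.13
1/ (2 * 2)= 1/ 4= 0.25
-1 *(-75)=75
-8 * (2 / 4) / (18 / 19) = -38 / 9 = -4.22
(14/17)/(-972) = -7/8262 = -0.00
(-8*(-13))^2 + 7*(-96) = 10144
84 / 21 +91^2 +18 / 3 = 8291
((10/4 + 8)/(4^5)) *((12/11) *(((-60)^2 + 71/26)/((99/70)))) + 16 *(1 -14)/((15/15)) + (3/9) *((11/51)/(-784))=-1083832944757/6037903872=-179.50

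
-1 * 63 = -63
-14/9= -1.56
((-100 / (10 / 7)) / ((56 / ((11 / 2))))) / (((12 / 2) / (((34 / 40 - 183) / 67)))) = 40073 / 12864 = 3.12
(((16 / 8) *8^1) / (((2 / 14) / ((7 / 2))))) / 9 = 392 / 9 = 43.56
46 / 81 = 0.57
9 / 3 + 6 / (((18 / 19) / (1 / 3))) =46 / 9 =5.11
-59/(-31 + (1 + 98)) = -59/68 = -0.87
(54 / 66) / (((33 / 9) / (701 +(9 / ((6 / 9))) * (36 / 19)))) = 33885 / 209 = 162.13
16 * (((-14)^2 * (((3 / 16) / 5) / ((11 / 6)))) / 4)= 882 / 55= 16.04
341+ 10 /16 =2733 /8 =341.62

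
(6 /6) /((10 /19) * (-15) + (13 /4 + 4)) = -76 /49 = -1.55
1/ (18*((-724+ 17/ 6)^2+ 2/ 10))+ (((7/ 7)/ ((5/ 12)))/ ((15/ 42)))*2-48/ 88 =331957661576/ 25744037275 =12.89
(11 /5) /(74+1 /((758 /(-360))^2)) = 1580051 /53309170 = 0.03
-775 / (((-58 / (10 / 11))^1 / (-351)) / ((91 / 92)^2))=-11263195125 / 2700016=-4171.53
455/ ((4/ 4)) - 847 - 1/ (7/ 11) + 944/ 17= -338.04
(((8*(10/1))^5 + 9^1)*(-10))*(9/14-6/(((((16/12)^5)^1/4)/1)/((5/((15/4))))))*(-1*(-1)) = 3644269724295/16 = 227766857768.44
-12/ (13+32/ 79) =-316/ 353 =-0.90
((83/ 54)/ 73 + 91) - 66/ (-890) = 159798311/ 1754190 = 91.10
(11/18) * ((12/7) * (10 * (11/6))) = 1210/63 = 19.21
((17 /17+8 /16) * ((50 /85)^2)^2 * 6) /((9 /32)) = 320000 /83521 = 3.83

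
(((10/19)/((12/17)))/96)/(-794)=-85/8689536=-0.00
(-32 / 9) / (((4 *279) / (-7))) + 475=475.02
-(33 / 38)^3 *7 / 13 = -251559 / 713336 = -0.35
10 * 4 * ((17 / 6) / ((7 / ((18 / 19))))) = 2040 / 133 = 15.34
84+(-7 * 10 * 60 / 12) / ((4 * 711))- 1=117851 / 1422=82.88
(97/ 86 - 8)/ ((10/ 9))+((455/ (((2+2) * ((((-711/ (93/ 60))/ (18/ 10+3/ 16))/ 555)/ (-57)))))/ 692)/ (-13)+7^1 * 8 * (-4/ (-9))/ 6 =-3.77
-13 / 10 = -1.30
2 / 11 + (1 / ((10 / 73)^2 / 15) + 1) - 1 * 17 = 172377 / 220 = 783.53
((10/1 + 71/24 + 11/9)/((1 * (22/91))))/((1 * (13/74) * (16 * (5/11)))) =264439/5760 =45.91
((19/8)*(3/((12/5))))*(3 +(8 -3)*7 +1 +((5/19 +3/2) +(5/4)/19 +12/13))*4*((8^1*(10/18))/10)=206255/936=220.36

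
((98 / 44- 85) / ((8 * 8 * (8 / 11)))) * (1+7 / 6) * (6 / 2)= -23673 / 2048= -11.56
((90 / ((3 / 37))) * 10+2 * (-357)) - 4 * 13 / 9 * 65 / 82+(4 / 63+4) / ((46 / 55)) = 617038424 / 59409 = 10386.28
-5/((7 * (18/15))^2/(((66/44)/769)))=-0.00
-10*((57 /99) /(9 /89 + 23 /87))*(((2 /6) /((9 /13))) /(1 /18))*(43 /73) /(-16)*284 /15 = 1946308871 /20452410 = 95.16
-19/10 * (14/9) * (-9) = 133/5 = 26.60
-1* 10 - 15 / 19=-205 / 19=-10.79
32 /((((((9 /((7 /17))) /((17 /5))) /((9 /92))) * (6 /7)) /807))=52724 /115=458.47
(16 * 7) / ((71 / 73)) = 8176 / 71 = 115.15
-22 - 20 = -42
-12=-12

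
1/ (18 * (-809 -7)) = -0.00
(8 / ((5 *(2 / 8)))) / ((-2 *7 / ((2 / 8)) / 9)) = -36 / 35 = -1.03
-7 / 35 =-1 / 5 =-0.20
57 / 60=19 / 20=0.95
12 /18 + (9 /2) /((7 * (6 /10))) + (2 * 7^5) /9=470815 /126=3736.63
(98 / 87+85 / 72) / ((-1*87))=-4817 / 181656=-0.03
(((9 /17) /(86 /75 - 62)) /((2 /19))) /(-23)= 12825 /3569048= 0.00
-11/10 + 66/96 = -0.41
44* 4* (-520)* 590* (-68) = 3671782400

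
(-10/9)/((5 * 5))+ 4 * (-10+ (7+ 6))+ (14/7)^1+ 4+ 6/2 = 943/45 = 20.96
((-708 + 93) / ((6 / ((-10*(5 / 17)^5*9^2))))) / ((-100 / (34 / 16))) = -10378125 / 2672672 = -3.88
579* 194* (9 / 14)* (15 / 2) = 7582005 / 14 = 541571.79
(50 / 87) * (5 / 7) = 250 / 609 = 0.41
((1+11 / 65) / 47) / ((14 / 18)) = 684 / 21385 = 0.03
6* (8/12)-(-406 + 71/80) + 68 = 38169/80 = 477.11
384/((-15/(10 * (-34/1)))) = 8704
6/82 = 0.07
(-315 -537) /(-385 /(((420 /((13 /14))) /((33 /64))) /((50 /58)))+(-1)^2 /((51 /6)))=501803008 /153551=3267.99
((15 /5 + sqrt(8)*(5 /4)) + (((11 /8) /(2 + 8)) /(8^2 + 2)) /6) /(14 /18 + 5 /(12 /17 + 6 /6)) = 250589 /309760 + 1305*sqrt(2) /1936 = 1.76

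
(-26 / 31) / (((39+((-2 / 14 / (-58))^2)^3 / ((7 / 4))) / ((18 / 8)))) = -458511376982539608 / 9475901790972485263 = -0.05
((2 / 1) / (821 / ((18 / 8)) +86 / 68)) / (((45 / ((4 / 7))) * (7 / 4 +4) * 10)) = 544 / 450973075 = 0.00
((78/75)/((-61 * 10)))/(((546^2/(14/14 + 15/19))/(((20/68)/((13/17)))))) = -0.00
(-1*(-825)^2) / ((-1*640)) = 136125 / 128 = 1063.48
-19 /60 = -0.32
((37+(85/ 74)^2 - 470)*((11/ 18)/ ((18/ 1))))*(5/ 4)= -43337855/ 2365632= -18.32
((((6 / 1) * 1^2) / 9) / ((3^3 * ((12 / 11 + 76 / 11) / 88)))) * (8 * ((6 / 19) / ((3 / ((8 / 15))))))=2816 / 23085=0.12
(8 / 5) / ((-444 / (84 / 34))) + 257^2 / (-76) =-207726233 / 239020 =-869.07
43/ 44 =0.98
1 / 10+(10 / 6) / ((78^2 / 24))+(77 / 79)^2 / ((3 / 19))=581257231 / 94925610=6.12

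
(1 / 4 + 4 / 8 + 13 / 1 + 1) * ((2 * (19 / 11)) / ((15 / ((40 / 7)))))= 4484 / 231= 19.41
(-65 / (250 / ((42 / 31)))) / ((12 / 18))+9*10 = 138681 / 1550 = 89.47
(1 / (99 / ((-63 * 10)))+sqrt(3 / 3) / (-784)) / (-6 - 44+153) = -54891 / 888272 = -0.06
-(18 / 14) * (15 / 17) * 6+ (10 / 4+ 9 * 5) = 40.69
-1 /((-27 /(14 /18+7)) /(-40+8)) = -2240 /243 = -9.22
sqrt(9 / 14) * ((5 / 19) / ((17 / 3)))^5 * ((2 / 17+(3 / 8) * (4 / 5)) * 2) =32349375 * sqrt(14) / 836738146486634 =0.00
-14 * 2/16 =-7/4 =-1.75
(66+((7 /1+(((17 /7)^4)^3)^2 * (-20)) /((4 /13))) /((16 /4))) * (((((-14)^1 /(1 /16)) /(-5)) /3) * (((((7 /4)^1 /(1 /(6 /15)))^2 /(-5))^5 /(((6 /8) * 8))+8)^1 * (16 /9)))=-6115030882413.48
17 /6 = 2.83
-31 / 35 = -0.89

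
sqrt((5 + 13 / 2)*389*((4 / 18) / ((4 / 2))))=sqrt(17894) / 6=22.29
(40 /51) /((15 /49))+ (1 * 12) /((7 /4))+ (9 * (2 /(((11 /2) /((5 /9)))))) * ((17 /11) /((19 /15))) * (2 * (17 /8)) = 46406237 /2462229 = 18.85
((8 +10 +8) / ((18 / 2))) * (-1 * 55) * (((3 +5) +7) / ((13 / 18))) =-3300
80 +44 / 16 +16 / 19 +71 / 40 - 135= -37721 / 760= -49.63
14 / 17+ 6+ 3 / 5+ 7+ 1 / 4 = 4989 / 340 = 14.67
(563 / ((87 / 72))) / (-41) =-13512 / 1189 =-11.36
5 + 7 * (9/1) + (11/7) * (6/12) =963/14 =68.79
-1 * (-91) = 91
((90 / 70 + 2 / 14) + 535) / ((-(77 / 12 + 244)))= -2.14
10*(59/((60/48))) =472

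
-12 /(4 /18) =-54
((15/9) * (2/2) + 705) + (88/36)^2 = 57724/81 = 712.64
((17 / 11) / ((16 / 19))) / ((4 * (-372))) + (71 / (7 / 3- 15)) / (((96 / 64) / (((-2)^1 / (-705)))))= -13838227 / 1169329920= -0.01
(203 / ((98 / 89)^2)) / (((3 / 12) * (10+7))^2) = 918836 / 99127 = 9.27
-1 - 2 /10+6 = 24 /5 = 4.80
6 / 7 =0.86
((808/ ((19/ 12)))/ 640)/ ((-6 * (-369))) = 101/ 280440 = 0.00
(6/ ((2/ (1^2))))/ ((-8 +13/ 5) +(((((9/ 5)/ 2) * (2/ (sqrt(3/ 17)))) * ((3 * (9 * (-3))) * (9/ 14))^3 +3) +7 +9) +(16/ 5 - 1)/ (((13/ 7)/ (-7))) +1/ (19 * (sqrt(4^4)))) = -11674360596091021920 * sqrt(51)/ 16812478937180639434053179 - 731910852800400/ 16812478937180639434053179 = -0.00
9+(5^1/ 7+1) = 75/ 7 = 10.71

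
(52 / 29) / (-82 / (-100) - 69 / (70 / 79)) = -2275 / 97759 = -0.02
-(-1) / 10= 1 / 10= 0.10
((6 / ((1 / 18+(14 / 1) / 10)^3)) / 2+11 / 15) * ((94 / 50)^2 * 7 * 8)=7117186059704 / 21075853125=337.69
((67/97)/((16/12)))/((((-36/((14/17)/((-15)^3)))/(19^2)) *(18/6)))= 169309/400707000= 0.00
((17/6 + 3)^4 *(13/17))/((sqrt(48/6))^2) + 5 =20389405/176256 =115.68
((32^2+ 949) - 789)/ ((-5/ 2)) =-2368/ 5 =-473.60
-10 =-10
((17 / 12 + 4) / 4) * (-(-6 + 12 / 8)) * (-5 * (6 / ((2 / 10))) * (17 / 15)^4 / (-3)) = 1085773 / 2160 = 502.67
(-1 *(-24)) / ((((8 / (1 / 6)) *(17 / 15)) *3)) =5 / 34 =0.15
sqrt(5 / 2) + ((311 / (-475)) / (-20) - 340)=-3229689 / 9500 + sqrt(10) / 2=-338.39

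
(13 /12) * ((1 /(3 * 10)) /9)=13 /3240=0.00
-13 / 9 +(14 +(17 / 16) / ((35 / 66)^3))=15188111 / 771750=19.68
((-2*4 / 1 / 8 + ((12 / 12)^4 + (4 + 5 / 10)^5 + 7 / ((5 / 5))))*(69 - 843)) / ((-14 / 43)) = 986361993 / 224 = 4403401.75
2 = 2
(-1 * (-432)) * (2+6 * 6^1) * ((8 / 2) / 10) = 32832 / 5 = 6566.40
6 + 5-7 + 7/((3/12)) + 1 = 33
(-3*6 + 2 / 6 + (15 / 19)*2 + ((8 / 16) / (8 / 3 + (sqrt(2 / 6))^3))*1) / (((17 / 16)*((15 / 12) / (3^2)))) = -6646848 / 61693 - 864*sqrt(3) / 16235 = -107.83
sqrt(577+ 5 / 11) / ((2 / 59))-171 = -171+ 118 * sqrt(4367) / 11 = 537.89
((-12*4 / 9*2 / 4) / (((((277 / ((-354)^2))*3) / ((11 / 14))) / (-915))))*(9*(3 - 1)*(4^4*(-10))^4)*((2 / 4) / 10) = 21669064178254479360000 / 1939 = 11175381216222011015.99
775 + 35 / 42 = 4655 / 6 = 775.83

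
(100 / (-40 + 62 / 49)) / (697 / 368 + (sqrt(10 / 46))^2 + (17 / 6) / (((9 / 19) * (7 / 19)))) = -170402400 / 1210981889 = -0.14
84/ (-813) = -28/ 271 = -0.10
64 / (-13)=-64 / 13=-4.92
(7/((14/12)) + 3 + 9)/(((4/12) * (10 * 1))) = 27/5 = 5.40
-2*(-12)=24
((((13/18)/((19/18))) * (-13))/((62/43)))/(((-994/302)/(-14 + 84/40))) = -18654389/836380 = -22.30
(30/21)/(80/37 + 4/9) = 0.55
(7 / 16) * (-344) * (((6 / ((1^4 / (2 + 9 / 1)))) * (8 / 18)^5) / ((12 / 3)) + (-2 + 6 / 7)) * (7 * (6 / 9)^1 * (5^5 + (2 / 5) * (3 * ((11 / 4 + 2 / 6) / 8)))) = 222095615287 / 118098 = 1880604.37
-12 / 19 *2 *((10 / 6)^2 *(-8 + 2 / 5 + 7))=40 / 19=2.11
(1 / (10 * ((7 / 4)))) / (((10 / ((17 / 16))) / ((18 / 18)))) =17 / 2800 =0.01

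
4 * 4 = 16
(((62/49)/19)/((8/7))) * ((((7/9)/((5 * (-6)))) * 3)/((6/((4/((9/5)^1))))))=-31/18468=-0.00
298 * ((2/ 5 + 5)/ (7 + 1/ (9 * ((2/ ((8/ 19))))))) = 1375866/ 6005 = 229.12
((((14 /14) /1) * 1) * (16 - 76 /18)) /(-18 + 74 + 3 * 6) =53 /333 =0.16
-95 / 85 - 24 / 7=-541 / 119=-4.55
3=3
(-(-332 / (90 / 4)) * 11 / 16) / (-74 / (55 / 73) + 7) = -10043 / 90306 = -0.11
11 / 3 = 3.67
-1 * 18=-18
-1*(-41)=41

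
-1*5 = -5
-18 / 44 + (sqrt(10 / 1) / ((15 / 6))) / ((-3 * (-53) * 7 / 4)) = -9 / 22 + 8 * sqrt(10) / 5565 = -0.40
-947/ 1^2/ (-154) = 947/ 154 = 6.15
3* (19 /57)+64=65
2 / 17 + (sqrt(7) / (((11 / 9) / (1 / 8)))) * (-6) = 2 / 17 - 27 * sqrt(7) / 44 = -1.51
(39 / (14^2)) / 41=39 / 8036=0.00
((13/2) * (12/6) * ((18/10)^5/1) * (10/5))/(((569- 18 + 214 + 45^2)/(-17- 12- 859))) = -75740184/484375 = -156.37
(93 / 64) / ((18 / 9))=93 / 128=0.73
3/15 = 1/5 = 0.20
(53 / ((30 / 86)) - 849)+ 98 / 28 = -20807 / 30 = -693.57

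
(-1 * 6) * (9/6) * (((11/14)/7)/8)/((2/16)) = -99/98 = -1.01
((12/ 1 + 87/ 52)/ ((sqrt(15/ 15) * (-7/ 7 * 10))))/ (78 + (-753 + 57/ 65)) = 237/ 116848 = 0.00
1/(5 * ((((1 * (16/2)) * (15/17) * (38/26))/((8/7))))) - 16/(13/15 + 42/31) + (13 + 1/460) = 5519169091/947984100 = 5.82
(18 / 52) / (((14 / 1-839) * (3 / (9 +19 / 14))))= -29 / 20020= -0.00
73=73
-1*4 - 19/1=-23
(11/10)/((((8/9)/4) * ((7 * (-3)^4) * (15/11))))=121/18900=0.01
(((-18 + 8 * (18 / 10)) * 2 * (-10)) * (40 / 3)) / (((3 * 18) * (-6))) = -80 / 27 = -2.96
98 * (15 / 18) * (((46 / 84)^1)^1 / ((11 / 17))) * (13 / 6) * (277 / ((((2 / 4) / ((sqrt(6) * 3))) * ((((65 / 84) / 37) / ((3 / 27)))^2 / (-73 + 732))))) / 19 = 596843488.04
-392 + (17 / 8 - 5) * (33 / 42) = -44157 / 112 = -394.26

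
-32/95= -0.34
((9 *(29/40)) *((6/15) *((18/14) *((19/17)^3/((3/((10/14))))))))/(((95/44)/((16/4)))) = 12437172/6018425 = 2.07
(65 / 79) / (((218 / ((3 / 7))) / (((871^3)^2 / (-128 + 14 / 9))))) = -766277459728739105355 / 137190452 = -5585501385539.13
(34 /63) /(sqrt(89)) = 34 * sqrt(89) /5607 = 0.06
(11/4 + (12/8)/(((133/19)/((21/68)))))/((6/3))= 383/272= 1.41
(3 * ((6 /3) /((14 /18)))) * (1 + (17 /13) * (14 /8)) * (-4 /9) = -1026 /91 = -11.27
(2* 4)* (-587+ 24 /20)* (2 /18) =-23432 /45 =-520.71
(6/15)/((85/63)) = 0.30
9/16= 0.56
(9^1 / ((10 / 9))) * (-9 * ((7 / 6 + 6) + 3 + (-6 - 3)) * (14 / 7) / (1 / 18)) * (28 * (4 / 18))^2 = -592704 / 5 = -118540.80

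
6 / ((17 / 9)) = 3.18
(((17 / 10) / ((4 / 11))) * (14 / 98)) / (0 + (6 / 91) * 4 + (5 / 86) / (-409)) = 42753997 / 16874420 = 2.53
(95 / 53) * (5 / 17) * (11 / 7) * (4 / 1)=20900 / 6307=3.31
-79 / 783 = -0.10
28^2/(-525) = -112/75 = -1.49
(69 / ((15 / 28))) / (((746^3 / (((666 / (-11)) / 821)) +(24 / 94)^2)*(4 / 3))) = -50756193 / 2957944419377300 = -0.00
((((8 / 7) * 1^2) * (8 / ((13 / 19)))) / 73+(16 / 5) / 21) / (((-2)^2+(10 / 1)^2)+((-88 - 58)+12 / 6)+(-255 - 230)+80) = -33424 / 44342025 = -0.00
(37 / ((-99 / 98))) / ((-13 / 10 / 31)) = 1124060 / 1287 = 873.40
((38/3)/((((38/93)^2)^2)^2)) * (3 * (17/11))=95128907643056817/1258571408512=75584.83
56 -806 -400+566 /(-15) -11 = -17981 /15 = -1198.73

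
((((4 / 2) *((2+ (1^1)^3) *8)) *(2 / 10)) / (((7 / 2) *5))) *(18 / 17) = 1728 / 2975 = 0.58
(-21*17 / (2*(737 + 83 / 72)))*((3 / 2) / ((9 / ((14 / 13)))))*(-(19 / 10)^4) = 977016537 / 1727277500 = 0.57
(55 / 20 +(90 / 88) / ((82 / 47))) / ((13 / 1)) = 12037 / 46904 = 0.26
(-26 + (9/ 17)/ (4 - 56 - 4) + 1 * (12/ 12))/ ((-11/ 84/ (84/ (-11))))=-2999934/ 2057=-1458.40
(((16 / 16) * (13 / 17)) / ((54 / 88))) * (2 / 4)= 286 / 459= 0.62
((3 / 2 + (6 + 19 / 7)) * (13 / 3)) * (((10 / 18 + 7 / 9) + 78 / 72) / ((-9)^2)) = 53911 / 40824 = 1.32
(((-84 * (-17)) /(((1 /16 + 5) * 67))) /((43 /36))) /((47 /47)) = 30464 /8643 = 3.52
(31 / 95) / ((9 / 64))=1984 / 855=2.32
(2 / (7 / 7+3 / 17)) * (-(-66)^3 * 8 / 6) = 3258288 / 5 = 651657.60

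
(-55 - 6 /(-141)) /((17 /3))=-7749 /799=-9.70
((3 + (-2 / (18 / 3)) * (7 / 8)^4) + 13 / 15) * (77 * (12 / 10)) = 17368351 / 51200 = 339.23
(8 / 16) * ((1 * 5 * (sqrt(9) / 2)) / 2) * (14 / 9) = 35 / 12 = 2.92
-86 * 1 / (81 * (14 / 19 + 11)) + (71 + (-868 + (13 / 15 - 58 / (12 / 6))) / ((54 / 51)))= -70033738 / 90315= -775.44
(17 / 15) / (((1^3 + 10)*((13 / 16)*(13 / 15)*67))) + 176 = 21921600 / 124553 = 176.00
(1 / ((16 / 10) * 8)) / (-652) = -5 / 41728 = -0.00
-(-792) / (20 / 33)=6534 / 5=1306.80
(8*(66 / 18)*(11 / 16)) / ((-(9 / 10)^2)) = -6050 / 243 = -24.90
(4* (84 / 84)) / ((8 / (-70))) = -35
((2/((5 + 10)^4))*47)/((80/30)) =47/67500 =0.00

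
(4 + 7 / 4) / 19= 23 / 76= 0.30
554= 554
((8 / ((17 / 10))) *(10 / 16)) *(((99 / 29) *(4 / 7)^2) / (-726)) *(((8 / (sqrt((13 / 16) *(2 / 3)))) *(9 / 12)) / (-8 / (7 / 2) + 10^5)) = -100 *sqrt(78) / 2398869473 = -0.00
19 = 19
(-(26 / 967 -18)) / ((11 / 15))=23700 / 967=24.51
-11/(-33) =1/3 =0.33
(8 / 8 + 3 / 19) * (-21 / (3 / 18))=-2772 / 19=-145.89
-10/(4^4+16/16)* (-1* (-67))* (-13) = 8710/257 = 33.89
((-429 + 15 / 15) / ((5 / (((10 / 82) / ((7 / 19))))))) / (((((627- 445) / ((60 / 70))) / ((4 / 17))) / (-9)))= 878256 / 3107923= 0.28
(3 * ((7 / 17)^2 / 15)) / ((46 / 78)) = 1911 / 33235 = 0.06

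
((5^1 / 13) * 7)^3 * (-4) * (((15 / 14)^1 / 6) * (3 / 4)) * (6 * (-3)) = 826875 / 4394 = 188.18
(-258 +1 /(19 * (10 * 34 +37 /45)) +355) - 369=-79261571 /291403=-272.00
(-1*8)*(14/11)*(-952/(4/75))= 1999200/11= 181745.45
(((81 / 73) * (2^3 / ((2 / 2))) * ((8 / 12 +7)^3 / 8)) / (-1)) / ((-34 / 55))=2007555 / 2482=808.85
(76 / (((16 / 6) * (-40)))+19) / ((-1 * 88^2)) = -0.00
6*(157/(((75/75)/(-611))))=-575562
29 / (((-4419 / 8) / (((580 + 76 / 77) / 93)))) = -3459584 / 10548153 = -0.33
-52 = -52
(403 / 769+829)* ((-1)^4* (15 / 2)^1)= 4784280 / 769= 6221.43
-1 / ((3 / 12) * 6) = -2 / 3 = -0.67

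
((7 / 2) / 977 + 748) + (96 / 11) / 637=10241611777 / 13691678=748.02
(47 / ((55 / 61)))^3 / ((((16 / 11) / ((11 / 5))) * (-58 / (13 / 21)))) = -306356028719 / 133980000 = -2286.58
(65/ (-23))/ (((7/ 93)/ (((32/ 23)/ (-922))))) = 96720/ 1707083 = 0.06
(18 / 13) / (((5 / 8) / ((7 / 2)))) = 7.75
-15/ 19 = -0.79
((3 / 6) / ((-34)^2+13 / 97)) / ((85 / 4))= 194 / 9532325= 0.00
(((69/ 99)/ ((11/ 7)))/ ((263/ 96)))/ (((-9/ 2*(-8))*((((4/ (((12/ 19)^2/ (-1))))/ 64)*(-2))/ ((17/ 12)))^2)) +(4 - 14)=-41090886262/ 4147205183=-9.91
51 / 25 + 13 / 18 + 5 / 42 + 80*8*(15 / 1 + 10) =25204538 / 1575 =16002.88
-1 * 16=-16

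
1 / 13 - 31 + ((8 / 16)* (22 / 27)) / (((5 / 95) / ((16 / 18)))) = -75950 / 3159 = -24.04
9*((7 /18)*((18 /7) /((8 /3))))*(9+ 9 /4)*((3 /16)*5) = 18225 /512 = 35.60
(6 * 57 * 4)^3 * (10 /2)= 12800540160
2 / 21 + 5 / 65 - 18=-4867 / 273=-17.83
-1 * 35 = -35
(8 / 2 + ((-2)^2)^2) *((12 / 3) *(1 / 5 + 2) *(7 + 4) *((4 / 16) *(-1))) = -484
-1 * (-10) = 10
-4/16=-1/4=-0.25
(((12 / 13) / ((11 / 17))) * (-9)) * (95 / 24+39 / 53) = -913563 / 15158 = -60.27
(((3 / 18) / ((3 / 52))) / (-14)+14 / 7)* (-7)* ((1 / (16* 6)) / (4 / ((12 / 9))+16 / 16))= -113 / 3456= -0.03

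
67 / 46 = 1.46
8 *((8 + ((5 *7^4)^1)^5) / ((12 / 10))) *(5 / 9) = 24935083218003750313300 / 27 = 923521600666805567159.26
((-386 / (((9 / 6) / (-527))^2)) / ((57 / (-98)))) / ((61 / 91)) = 3824159470768 / 31293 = 122204949.05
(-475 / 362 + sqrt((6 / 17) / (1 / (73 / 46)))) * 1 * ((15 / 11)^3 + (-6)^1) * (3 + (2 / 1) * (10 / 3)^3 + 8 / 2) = 145284925 / 394218 - 305863 * sqrt(85629) / 425799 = 158.34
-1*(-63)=63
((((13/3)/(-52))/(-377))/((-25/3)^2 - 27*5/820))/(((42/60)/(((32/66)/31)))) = 6560/92020972043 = 0.00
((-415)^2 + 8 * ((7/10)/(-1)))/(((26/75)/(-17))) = -219579735/26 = -8445374.42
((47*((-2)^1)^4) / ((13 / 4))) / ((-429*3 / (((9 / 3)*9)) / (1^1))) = -9024 / 1859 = -4.85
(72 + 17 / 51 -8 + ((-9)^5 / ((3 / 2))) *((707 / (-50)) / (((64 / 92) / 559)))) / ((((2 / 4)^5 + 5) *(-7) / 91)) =-13955487604526 / 12075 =-1155733963.11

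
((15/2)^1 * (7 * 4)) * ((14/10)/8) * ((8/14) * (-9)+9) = 567/4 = 141.75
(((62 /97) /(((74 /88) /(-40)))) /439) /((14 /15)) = -818400 /11028997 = -0.07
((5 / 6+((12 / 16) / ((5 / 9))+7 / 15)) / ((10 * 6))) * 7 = 371 / 1200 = 0.31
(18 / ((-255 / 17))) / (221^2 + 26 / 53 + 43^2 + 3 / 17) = -1802 / 76120485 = -0.00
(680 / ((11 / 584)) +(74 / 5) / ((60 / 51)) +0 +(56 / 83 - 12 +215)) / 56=1657920027 / 2556400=648.54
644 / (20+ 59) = 644 / 79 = 8.15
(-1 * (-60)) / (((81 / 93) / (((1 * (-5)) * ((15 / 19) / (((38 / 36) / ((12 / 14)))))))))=-558000 / 2527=-220.82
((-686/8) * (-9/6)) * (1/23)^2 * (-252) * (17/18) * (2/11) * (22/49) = -2499/529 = -4.72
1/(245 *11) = 1/2695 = 0.00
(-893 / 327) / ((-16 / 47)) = 41971 / 5232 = 8.02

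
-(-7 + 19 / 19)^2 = -36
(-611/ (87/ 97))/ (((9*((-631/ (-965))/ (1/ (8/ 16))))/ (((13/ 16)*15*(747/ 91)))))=-23734951825/ 1024744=-23161.84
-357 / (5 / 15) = -1071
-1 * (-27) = 27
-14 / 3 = -4.67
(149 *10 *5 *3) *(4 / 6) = 14900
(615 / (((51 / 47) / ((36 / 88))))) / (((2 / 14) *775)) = 2.09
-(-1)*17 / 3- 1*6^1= -1 / 3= -0.33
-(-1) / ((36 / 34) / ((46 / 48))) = 391 / 432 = 0.91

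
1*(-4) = -4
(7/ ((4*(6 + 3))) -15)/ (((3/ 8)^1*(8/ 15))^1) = -74.03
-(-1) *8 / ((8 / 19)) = 19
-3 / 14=-0.21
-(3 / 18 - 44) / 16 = 263 / 96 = 2.74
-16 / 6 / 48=-1 / 18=-0.06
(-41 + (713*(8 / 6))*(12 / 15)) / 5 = 10793 / 75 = 143.91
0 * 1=0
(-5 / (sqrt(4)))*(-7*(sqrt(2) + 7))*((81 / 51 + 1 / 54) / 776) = 51625*sqrt(2) / 1424736 + 361375 / 1424736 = 0.30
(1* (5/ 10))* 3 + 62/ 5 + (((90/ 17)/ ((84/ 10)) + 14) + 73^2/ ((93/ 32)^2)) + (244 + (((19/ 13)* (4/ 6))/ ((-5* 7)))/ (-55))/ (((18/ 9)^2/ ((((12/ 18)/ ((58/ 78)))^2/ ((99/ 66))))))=692.15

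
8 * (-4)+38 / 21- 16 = -970 / 21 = -46.19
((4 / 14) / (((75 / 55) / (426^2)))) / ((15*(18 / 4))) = 887216 / 1575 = 563.31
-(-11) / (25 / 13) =143 / 25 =5.72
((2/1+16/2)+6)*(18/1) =288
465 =465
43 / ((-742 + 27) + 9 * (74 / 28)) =-602 / 9677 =-0.06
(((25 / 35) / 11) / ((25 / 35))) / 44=1 / 484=0.00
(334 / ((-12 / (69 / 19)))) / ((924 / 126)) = -11523 / 836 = -13.78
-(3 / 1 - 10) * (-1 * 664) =-4648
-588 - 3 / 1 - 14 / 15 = -8879 / 15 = -591.93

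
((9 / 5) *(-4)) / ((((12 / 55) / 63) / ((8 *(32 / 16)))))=-33264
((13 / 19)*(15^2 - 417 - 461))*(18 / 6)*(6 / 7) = -152802 / 133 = -1148.89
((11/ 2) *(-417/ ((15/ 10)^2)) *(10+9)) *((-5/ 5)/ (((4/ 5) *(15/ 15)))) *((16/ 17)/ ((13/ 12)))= 4648160/ 221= 21032.40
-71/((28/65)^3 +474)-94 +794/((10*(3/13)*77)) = -13485772857743/150374303310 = -89.68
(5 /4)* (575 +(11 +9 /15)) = 2933 /4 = 733.25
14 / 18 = 7 / 9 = 0.78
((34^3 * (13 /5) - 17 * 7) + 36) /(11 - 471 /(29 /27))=-14805573 /61990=-238.84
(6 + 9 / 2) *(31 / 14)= 93 / 4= 23.25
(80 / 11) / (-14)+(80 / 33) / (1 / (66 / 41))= 3.38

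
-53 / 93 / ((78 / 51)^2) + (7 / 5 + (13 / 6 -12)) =-909173 / 104780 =-8.68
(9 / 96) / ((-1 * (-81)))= 0.00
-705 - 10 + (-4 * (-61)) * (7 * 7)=11241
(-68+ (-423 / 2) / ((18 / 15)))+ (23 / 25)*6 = -23873 / 100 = -238.73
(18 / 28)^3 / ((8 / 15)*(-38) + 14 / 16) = -10935 / 798161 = -0.01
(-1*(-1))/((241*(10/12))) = 6/1205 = 0.00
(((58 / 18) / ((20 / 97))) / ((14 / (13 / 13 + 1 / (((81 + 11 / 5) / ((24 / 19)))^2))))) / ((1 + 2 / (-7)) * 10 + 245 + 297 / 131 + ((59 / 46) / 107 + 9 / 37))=0.00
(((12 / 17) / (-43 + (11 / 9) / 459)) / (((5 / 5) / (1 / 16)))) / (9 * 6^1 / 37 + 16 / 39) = -1051947 / 1916896624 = -0.00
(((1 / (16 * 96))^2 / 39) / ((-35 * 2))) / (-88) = 1 / 566797271040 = 0.00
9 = 9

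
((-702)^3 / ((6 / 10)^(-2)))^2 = 9694104380816491584 / 625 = 15510567009306386.53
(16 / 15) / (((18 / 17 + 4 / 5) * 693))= 136 / 164241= 0.00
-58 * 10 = -580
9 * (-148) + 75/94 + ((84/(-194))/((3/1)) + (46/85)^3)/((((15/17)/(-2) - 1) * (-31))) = -666053503594079/500339992250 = -1331.20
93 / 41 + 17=790 / 41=19.27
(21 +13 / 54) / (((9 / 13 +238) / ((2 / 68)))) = 14911 / 5697108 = 0.00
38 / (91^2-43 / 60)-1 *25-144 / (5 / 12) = -920590501 / 2484085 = -370.60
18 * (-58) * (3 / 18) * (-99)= 17226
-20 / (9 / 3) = -20 / 3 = -6.67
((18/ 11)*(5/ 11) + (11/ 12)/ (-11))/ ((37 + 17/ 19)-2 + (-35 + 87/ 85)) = 1548785/ 4498296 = 0.34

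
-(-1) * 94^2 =8836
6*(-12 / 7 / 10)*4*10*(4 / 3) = -384 / 7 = -54.86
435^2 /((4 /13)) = 2459925 /4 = 614981.25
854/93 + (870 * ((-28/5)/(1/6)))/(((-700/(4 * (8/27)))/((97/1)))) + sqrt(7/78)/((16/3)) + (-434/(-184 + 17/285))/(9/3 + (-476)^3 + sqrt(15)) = -8835 * sqrt(15)/43554750181498462973 + sqrt(546)/416 + 162362439521347513688761369/33754931390661308804075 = 4810.09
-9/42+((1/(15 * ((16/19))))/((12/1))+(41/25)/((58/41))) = 2781781/2923200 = 0.95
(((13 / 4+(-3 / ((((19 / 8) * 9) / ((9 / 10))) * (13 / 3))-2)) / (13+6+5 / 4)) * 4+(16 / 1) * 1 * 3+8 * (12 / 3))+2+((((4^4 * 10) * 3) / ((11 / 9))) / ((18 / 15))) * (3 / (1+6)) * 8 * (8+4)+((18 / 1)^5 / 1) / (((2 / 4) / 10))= 292755413801738 / 7702695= 38006881.20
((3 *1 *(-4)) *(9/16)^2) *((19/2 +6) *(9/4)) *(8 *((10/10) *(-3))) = 203391/64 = 3177.98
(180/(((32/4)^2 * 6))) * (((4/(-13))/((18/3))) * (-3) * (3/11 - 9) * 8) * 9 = -6480/143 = -45.31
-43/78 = -0.55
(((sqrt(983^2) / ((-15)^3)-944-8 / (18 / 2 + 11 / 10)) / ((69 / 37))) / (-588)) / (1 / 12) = 11919745471 / 1152498375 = 10.34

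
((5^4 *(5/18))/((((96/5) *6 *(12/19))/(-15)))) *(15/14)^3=-185546875/4214784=-44.02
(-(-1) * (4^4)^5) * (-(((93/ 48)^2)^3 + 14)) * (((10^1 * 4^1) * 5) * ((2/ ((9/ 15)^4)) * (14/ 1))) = -85816038031360000000/ 27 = -3178371778939259259.26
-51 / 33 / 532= -0.00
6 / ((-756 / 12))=-2 / 21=-0.10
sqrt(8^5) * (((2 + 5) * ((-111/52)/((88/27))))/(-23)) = 83916 * sqrt(2)/3289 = 36.08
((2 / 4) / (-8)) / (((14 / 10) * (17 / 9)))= -45 / 1904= -0.02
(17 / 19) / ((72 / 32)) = 0.40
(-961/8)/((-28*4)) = 961/896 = 1.07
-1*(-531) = 531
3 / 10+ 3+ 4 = 73 / 10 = 7.30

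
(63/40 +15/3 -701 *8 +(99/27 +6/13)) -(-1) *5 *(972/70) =-60364321/10920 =-5527.87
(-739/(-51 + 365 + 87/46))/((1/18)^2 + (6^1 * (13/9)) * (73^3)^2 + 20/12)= -11014056/6174897699320790143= -0.00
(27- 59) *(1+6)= -224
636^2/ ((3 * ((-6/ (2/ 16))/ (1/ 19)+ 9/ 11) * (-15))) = 494384/ 50115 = 9.86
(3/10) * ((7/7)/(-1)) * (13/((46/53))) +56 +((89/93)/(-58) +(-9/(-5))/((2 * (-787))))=50272090079/976367940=51.49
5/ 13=0.38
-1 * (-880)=880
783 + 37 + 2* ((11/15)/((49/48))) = 201252/245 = 821.44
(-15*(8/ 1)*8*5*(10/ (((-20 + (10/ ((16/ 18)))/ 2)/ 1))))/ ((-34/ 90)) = -3456000/ 391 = -8838.87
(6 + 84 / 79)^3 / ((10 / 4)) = 347482224 / 2465195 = 140.96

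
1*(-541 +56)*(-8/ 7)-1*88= 3264/ 7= 466.29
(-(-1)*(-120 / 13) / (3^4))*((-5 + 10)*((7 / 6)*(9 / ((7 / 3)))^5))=-567.54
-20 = -20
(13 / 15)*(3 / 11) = 13 / 55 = 0.24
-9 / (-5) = 9 / 5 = 1.80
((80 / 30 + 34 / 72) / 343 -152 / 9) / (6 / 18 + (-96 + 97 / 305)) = 21190485 / 119698768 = 0.18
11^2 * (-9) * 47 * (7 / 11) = -32571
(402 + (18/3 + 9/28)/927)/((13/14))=267551/618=432.93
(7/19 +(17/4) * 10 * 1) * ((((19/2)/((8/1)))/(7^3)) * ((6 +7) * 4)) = 21177/2744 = 7.72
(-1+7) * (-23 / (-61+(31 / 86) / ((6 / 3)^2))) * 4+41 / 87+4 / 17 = 13162619 / 1347369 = 9.77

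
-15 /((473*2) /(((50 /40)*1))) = -75 /3784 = -0.02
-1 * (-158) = 158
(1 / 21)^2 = 1 / 441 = 0.00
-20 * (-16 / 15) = 64 / 3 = 21.33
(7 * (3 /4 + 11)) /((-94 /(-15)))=105 /8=13.12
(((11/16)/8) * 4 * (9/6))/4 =33/256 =0.13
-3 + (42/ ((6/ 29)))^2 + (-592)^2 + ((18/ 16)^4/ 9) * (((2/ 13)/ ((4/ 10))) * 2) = 391670.14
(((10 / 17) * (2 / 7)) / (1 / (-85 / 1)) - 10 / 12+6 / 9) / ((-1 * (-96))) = -607 / 4032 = -0.15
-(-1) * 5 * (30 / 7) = 150 / 7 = 21.43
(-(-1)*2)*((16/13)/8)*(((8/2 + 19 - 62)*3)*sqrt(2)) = -36*sqrt(2) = -50.91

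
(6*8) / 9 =16 / 3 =5.33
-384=-384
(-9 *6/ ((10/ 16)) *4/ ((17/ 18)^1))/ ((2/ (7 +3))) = -31104/ 17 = -1829.65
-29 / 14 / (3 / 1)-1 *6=-281 / 42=-6.69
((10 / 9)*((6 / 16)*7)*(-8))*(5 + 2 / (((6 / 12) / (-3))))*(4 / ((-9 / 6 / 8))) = -31360 / 9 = -3484.44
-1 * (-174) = 174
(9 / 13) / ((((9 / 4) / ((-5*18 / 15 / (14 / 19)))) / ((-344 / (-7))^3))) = -9281329152 / 31213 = -297354.60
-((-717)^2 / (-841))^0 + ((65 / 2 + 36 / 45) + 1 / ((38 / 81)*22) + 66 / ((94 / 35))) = 11192593 / 196460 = 56.97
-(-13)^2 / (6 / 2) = -169 / 3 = -56.33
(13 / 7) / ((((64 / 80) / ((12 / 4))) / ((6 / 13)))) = 45 / 14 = 3.21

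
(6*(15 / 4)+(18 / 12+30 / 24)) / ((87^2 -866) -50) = 101 / 26612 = 0.00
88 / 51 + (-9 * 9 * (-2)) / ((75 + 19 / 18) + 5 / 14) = 472069 / 122757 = 3.85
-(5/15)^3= -1/27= -0.04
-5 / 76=-0.07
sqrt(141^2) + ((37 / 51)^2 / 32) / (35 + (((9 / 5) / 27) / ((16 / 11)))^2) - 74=39038424723 / 582658969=67.00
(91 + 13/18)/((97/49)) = 80899/1746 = 46.33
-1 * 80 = -80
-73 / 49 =-1.49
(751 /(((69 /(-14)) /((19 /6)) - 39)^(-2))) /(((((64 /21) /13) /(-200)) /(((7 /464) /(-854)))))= 183657406725 /9865408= 18616.30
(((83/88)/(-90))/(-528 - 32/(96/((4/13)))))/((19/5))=1079/206619072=0.00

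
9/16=0.56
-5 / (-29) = 5 / 29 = 0.17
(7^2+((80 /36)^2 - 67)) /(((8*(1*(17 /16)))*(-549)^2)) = -2116 /415029177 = -0.00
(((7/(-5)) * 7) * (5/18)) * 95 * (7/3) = -32585/54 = -603.43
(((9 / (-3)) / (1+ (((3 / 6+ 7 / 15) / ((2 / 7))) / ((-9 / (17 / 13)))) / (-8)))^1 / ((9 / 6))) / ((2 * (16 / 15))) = -52650 / 59611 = -0.88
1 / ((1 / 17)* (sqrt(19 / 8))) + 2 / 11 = 2 / 11 + 34* sqrt(38) / 19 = 11.21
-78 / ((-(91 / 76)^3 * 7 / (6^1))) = 15803136 / 405769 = 38.95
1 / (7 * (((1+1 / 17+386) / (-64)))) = -272 / 11515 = -0.02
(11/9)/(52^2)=11/24336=0.00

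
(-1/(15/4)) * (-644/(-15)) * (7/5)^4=-6184976/140625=-43.98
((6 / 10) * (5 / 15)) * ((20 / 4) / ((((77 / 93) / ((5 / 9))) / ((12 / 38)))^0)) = 1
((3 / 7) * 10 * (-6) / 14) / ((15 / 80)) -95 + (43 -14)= -3714 / 49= -75.80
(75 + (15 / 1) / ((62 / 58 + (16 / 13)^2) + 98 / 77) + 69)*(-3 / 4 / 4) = -27.73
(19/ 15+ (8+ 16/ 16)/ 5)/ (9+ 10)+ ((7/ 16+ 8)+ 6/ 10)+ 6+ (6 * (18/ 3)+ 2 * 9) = 315547/ 4560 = 69.20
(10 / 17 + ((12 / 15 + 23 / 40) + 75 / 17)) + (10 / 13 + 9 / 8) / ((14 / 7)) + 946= 198291 / 208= 953.32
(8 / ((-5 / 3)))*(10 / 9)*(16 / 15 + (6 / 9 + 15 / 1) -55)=9184 / 45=204.09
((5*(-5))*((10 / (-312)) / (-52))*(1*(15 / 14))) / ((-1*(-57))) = -0.00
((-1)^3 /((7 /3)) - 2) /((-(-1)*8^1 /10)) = -3.04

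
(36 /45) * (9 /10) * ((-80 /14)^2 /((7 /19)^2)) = 415872 /2401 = 173.21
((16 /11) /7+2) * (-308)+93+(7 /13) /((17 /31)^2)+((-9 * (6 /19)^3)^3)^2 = -228937521663166819947342641320 /391206455069252534438883637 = -585.21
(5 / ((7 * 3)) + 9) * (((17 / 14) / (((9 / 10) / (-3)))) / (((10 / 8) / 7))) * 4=-52768 / 63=-837.59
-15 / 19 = -0.79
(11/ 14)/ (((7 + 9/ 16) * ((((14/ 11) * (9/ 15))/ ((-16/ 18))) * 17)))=-160/ 22491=-0.01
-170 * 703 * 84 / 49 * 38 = -7785222.86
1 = 1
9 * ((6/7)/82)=0.09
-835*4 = -3340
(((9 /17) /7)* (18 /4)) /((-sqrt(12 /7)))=-27* sqrt(21) /476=-0.26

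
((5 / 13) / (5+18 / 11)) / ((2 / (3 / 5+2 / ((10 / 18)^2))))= 1947 / 9490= 0.21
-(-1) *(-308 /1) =-308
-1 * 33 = -33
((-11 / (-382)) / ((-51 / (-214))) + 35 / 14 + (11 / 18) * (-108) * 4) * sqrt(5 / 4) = -5092189 * sqrt(5) / 38964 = -292.23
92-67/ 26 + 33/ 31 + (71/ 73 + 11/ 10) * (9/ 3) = 14224881/ 147095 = 96.71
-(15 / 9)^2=-25 / 9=-2.78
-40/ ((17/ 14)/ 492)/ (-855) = 18368/ 969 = 18.96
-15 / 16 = -0.94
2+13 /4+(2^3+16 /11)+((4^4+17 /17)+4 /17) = 203411 /748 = 271.94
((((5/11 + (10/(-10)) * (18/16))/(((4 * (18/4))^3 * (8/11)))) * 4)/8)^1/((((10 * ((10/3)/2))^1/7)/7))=-2891/12441600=-0.00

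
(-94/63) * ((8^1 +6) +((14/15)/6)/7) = -59314/2835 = -20.92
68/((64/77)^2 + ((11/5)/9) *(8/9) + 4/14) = 81642330/1433351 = 56.96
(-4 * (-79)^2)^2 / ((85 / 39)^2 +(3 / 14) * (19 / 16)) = 212327174352384 / 1705097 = 124524982.66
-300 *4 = -1200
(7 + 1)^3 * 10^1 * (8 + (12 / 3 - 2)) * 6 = 307200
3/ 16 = 0.19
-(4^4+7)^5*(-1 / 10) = 1258284197543 / 10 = 125828419754.30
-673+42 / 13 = -8707 / 13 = -669.77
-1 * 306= -306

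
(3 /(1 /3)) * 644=5796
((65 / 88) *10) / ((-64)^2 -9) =325 / 179828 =0.00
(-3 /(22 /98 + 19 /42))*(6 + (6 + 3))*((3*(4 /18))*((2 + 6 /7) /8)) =-3150 /199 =-15.83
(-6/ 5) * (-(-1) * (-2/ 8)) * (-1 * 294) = -441/ 5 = -88.20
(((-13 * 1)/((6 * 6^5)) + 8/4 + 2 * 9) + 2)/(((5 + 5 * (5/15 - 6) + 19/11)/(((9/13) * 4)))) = -11290609/4004208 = -2.82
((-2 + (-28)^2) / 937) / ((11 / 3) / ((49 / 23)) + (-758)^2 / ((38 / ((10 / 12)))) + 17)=728042 / 11007980007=0.00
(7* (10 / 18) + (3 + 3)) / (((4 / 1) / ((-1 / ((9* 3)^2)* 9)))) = -89 / 2916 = -0.03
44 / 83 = 0.53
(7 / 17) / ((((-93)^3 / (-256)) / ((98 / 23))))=175616 / 314503587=0.00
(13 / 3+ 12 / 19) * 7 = 1981 / 57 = 34.75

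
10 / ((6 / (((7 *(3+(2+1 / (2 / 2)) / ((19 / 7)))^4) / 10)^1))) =43184232 / 130321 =331.37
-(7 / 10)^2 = -49 / 100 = -0.49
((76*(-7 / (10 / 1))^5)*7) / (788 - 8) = -2235331 / 19500000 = -0.11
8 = 8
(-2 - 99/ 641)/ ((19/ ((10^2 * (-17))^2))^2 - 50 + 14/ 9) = 103808250900000000/ 2334211499597917391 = 0.04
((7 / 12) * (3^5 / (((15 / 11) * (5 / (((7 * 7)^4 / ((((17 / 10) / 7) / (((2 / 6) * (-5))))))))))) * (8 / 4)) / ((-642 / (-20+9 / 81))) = -556193765281 / 10914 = -50961495.81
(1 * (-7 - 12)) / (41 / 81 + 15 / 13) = -1053 / 92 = -11.45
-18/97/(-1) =18/97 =0.19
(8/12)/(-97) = -2/291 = -0.01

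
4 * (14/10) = 28/5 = 5.60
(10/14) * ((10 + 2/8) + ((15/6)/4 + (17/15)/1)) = 1441/168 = 8.58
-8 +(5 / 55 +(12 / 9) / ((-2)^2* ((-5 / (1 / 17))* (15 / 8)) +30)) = -317203 / 40095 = -7.91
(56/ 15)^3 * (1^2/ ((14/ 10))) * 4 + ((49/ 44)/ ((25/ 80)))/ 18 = 1105342/ 7425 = 148.87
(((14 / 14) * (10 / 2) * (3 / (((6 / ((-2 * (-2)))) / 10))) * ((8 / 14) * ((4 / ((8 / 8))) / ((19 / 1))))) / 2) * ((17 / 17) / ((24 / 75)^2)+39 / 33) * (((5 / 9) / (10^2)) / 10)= 367 / 10032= 0.04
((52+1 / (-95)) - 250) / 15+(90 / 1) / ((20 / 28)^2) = 232559 / 1425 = 163.20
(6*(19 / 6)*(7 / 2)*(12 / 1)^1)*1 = 798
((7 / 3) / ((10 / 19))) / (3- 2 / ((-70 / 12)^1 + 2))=3059 / 2430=1.26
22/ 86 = 11/ 43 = 0.26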